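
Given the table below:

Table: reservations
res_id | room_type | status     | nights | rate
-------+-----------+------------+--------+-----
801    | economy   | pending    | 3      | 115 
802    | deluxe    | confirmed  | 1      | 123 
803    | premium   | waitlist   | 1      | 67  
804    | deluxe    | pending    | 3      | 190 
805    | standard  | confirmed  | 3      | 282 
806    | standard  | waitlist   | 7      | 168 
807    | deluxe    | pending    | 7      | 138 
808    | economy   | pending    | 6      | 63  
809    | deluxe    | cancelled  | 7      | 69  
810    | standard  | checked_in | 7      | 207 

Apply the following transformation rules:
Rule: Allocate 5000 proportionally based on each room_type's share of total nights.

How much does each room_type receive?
deluxe: 2000.0, economy: 1000.0, premium: 111.11, standard: 1888.89

Step 1: Calculate total nights = 45
Step 2: Calculate each room_type's proportion:
  deluxe: 18/45 = 40.00% → 2000.0
  economy: 9/45 = 20.00% → 1000.0
  premium: 1/45 = 2.22% → 111.11
  standard: 17/45 = 37.78% → 1888.89
Step 3: Verify: sum of allocations ≈ 5000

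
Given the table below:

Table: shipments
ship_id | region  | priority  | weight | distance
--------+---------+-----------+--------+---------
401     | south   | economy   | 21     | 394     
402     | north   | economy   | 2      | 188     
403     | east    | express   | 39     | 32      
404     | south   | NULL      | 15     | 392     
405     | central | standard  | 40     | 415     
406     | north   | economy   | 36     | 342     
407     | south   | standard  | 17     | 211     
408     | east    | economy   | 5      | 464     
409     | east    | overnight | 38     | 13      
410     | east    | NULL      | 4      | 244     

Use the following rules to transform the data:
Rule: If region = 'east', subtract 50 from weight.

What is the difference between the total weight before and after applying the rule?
200

Step 1: Original sum of weight = 217
Step 2: 4 records have region = 'east'
Step 3: Each affected record changes by -50
Step 4: Total change = 4 × -50 = -200
Step 5: New sum = 217 + -200 = 17
Step 6: Difference = |17 - 217| = 200
        (Sum decreased by 200)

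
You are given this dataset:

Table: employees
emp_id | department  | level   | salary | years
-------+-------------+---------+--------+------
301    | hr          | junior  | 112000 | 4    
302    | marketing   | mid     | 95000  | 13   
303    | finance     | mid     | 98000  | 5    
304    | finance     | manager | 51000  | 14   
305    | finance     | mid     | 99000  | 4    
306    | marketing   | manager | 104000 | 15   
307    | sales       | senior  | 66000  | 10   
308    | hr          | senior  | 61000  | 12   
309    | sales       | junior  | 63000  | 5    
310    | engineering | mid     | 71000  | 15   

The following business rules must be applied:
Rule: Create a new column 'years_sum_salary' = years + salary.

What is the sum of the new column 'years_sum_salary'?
820097

Step 1: For each record, compute years + salary
Example calculations:
  4 + 112000 = 112004
  13 + 95000 = 95013
  5 + 98000 = 98005
  ...
Step 2: Sum all derived values
Step 3: Total = 820097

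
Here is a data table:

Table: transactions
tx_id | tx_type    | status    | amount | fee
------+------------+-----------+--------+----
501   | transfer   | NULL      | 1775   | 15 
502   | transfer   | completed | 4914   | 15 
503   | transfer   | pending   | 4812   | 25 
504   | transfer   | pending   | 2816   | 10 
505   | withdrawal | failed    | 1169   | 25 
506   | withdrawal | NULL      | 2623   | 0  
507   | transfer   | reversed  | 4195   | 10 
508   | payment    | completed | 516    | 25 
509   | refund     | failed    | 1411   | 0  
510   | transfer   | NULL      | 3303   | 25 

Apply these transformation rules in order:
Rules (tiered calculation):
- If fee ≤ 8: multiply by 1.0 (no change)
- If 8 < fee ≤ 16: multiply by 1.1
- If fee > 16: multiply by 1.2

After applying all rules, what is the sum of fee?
175.0

Step 1: Tier 1 (fee ≤ 8): 2 records, sum = 0 × 1.0 = 0.0
Step 2: Tier 2 (8 < fee ≤ 16): 4 records, sum = 50 × 1.1 = 55.0
Step 3: Tier 3 (fee > 16): 4 records, sum = 100 × 1.2 = 120.0
Step 4: Final sum = 0.0 + 55.0 + 120.0 = 175.0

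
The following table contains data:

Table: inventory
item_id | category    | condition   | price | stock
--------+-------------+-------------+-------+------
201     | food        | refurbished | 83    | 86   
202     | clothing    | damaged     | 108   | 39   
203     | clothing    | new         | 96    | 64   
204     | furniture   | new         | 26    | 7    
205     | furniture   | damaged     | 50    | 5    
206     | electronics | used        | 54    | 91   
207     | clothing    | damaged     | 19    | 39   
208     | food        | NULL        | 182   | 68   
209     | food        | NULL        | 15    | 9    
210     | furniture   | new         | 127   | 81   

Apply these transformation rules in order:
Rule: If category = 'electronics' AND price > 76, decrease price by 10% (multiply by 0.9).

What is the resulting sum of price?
760

Step 1: Find records where category = 'electronics' AND price > 76
Step 2: 0 records match, summing to 0
Step 3: After multiplier: 0 × 0.9 = 0.0
Step 4: Unaffected records sum: 760
Step 5: Final sum = 0.0 + 760 = 760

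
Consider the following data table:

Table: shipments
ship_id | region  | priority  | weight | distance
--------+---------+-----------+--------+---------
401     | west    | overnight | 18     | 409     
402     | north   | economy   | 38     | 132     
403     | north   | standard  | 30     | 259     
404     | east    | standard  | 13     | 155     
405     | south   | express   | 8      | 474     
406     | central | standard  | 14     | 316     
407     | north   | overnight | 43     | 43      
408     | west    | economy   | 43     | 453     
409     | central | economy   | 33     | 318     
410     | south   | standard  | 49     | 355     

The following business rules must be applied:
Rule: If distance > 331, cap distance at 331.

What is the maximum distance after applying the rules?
331

Step 1: Original maximum distance = 474
Step 2: Apply cap at 331
Step 3: 4 records had distance > 331 and were capped
Step 4: Maximum after transformation = 331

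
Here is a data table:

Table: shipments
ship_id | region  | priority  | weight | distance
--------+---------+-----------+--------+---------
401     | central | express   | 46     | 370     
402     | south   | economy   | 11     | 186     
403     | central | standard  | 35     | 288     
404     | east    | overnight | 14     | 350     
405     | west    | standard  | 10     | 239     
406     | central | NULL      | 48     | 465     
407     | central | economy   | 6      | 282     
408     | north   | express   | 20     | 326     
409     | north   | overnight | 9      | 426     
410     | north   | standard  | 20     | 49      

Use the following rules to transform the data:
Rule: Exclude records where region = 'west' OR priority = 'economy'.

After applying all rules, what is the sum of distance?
2274

Step 1: Find records where region = 'west' OR priority = 'economy'
Step 2: 3 records match, summing to 707
Step 3: Original sum: 2981
Step 4: Remaining sum = 2981 - 707 = 2274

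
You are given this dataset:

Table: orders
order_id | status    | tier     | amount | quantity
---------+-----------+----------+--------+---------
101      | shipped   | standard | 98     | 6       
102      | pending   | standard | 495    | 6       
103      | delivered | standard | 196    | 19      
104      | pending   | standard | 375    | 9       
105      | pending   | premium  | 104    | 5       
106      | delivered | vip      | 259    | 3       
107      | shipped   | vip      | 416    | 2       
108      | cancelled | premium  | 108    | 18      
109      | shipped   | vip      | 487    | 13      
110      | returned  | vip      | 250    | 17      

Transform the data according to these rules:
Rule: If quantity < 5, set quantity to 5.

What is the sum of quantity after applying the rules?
103

Step 1: 2 records have quantity < 5
Step 2: These records originally summed to 5
Step 3: After setting to minimum: 2 × 5 = 10
Step 4: Unaffected records sum: 93
Step 5: Final sum = 10 + 93 = 103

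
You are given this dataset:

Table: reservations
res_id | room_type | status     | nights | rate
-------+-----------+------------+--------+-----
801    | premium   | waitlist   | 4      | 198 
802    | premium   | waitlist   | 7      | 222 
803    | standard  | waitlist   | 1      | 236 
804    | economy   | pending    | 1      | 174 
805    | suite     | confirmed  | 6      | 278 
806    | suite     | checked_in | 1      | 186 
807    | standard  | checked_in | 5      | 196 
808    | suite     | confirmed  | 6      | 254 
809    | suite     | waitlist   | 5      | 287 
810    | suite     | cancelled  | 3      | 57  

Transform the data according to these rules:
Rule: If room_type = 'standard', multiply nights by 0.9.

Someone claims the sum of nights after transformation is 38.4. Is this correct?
Yes, the result is correct.

Step 1: Calculate the correct sum after transformation
Step 2: Apply multiplier 0.9 to records where room_type = 'standard'
Step 3: Correct result = 38.4
Step 4: Claimed result = 38.4
Step 5: 38.4 = 38.4 ✓
Conclusion: The claimed result is correct.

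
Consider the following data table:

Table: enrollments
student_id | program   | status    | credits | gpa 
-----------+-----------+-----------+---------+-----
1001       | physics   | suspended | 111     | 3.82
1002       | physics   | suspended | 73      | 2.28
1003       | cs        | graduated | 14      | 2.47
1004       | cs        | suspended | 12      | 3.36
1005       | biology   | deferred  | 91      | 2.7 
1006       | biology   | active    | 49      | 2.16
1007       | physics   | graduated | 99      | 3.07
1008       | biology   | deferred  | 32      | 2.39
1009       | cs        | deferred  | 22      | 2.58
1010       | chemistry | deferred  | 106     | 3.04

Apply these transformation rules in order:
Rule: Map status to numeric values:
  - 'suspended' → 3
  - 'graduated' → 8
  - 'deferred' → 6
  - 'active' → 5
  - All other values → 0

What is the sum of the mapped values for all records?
54

Step 1: Apply mapping to each record
Step 2: Count by status:
  'suspended': 3 records × 3 = 9
  'graduated': 2 records × 8 = 16
  'deferred': 4 records × 6 = 24
  'active': 1 records × 5 = 5
Step 3: Sum all mapped values = 54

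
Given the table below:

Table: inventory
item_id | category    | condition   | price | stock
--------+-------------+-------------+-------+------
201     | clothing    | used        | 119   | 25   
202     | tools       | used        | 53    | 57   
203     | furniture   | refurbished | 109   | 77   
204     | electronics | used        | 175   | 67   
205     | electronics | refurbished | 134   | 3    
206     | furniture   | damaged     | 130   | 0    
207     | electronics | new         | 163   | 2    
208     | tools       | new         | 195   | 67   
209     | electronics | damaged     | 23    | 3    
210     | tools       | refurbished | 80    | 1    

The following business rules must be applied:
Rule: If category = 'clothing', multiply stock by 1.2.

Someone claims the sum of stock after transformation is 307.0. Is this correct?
Yes, the result is correct.

Step 1: Calculate the correct sum after transformation
Step 2: Apply multiplier 1.2 to records where category = 'clothing'
Step 3: Correct result = 307.0
Step 4: Claimed result = 307.0
Step 5: 307.0 = 307.0 ✓
Conclusion: The claimed result is correct.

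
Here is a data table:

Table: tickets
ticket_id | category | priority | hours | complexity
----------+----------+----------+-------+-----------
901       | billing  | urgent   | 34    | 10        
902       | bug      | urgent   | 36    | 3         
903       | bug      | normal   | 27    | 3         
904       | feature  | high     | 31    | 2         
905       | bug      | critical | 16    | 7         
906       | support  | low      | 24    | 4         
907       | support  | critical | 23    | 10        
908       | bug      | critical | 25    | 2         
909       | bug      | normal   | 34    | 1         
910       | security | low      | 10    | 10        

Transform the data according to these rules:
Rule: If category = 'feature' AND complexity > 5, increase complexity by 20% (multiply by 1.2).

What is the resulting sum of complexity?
52

Step 1: Find records where category = 'feature' AND complexity > 5
Step 2: 0 records match, summing to 0
Step 3: After multiplier: 0 × 1.2 = 0.0
Step 4: Unaffected records sum: 52
Step 5: Final sum = 0.0 + 52 = 52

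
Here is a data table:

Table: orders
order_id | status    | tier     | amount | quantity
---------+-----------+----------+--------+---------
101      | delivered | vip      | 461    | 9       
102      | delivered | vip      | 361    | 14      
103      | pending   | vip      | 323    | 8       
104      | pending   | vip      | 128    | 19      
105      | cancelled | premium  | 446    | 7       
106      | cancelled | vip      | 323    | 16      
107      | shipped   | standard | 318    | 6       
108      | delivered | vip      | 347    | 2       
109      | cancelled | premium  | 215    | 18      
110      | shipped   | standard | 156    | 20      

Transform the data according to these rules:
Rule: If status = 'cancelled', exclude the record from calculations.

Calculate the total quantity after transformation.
78

Step 1: Identify records where status = 'cancelled'
Step 2: The excluded records sum to 41
Step 3: Original total quantity = 119
Step 4: Remaining total = 119 - 41 = 78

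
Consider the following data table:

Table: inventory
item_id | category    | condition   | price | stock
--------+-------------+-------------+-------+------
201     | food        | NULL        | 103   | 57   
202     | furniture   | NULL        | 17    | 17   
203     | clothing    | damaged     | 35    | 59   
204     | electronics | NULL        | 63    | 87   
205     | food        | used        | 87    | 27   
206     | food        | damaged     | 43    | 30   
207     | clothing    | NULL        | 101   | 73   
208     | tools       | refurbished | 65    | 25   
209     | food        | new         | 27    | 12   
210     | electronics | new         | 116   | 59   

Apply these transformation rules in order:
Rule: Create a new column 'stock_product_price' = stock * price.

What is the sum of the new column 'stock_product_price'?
33511

Step 1: For each record, compute stock * price
Example calculations:
  57 * 103 = 5871
  17 * 17 = 289
  59 * 35 = 2065
  ...
Step 2: Sum all derived values
Step 3: Total = 33511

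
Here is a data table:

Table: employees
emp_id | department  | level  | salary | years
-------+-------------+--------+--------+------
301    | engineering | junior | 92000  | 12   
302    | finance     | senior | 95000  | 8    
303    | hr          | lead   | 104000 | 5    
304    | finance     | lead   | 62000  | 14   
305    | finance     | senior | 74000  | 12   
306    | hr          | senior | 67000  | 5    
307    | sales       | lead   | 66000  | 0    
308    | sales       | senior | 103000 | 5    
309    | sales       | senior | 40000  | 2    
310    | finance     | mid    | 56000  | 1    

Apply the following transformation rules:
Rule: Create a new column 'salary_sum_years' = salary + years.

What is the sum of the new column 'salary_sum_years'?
759064

Step 1: For each record, compute salary + years
Example calculations:
  92000 + 12 = 92012
  95000 + 8 = 95008
  104000 + 5 = 104005
  ...
Step 2: Sum all derived values
Step 3: Total = 759064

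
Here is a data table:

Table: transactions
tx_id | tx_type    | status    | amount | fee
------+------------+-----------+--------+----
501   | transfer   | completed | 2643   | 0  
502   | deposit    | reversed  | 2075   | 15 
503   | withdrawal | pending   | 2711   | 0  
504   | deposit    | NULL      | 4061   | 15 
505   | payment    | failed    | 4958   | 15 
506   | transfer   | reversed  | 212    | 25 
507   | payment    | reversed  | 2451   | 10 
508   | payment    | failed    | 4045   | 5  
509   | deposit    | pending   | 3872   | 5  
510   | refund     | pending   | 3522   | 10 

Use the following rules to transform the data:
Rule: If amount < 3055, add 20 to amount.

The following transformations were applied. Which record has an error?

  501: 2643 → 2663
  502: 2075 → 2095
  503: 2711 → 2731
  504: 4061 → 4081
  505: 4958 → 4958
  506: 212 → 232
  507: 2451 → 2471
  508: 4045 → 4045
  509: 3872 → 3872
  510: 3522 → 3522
Record 504 has an error. The correct transformed value should be 4061, not 4081.

Step 1: Check each record against the rule
Step 2: Record 504 has amount = 4061
Step 3: Since 4061 >= 3055, the bonus should not have been applied
Step 4: Correct value = 4061, but claimed value = 4081
Conclusion: Record 504 has the error.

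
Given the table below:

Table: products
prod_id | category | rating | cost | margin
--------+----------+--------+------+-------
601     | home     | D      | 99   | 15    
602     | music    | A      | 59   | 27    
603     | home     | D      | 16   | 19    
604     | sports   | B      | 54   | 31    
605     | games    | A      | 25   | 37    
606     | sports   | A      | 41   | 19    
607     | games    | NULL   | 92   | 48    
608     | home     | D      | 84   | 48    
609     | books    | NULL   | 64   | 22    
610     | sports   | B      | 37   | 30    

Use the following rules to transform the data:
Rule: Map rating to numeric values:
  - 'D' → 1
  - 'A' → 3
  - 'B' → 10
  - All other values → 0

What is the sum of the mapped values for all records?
32

Step 1: Apply mapping to each record
Step 2: Count by status:
  'D': 3 records × 1 = 3
  'A': 3 records × 3 = 9
  'B': 2 records × 10 = 20
Step 3: Sum all mapped values = 32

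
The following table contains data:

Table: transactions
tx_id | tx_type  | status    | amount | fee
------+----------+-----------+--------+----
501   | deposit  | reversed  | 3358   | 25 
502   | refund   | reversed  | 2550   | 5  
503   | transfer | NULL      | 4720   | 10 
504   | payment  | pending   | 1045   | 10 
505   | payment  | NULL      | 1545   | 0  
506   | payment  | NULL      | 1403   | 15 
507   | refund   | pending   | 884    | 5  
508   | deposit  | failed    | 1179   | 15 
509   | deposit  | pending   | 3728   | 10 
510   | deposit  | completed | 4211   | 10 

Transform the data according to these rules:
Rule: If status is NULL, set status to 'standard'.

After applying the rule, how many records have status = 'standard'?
3

Step 1: Count records where status IS NULL
Step 2: Found 3 records with NULL status
Step 3: These records will have status set to 'standard'
Step 4: Records already having status = 'standard': 0
Step 5: Answer: 3 + 0 = 3 records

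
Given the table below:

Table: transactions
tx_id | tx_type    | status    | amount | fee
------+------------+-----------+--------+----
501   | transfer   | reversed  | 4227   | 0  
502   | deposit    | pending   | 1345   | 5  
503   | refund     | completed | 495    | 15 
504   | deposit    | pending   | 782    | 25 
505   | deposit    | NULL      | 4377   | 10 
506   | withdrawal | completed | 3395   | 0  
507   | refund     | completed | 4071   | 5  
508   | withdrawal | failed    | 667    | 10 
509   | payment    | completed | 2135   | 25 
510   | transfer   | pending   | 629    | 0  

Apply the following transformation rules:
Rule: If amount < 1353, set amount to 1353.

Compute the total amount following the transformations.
24970

Step 1: 5 records have amount < 1353
Step 2: These records originally summed to 3918
Step 3: After setting to minimum: 5 × 1353 = 6765
Step 4: Unaffected records sum: 18205
Step 5: Final sum = 6765 + 18205 = 24970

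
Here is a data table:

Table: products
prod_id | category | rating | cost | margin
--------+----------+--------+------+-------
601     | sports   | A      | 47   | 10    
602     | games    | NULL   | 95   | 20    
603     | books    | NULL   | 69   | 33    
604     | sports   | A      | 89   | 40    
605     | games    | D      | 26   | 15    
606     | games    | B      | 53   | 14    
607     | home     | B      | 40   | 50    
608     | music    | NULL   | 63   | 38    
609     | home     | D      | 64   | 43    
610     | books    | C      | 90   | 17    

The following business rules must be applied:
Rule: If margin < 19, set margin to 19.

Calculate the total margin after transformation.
300

Step 1: 4 records have margin < 19
Step 2: These records originally summed to 56
Step 3: After setting to minimum: 4 × 19 = 76
Step 4: Unaffected records sum: 224
Step 5: Final sum = 76 + 224 = 300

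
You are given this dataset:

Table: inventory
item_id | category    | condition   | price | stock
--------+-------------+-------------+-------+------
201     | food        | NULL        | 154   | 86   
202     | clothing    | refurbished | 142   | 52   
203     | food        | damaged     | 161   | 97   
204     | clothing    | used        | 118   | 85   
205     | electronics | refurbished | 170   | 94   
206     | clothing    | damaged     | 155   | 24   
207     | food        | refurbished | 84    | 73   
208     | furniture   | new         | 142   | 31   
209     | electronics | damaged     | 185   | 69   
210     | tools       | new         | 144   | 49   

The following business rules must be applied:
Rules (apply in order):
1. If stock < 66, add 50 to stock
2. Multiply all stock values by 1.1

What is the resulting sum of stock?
946.0

Step 1: Apply Rule 1 - Add 50 to records with stock < 66
  - 4 records affected: 156 + (4 × 50) = 356
  - Unaffected records: 504
  - Sum after Rule 1: 860
Step 2: Apply Rule 2 - Multiply all by 1.1
  - 860 × 1.1 = 946.0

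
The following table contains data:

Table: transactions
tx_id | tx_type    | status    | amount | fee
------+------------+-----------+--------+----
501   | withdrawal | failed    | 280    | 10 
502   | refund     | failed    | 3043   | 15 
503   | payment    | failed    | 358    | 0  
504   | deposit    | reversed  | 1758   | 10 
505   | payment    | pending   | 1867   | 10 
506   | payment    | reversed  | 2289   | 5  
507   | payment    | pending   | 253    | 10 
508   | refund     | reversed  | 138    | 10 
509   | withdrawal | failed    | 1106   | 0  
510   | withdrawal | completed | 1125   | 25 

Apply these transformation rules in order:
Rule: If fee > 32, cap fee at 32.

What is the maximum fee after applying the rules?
25

Step 1: Original maximum fee = 25
Step 2: Check cap of 32 against maximum
Step 3: No records exceed the cap (max 25 <= cap 32), so no capping applies
Step 4: Maximum after transformation = 25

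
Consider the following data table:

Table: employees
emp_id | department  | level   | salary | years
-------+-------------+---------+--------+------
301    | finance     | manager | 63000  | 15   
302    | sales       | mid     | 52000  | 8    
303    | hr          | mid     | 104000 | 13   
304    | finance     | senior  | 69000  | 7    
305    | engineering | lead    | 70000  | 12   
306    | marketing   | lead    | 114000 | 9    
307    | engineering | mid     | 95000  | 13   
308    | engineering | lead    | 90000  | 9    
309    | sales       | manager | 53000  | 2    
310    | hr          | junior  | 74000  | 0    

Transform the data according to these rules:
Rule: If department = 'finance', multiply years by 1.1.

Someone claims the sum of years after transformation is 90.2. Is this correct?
Yes, the result is correct.

Step 1: Calculate the correct sum after transformation
Step 2: Apply multiplier 1.1 to records where department = 'finance'
Step 3: Correct result = 90.2
Step 4: Claimed result = 90.2
Step 5: 90.2 = 90.2 ✓
Conclusion: The claimed result is correct.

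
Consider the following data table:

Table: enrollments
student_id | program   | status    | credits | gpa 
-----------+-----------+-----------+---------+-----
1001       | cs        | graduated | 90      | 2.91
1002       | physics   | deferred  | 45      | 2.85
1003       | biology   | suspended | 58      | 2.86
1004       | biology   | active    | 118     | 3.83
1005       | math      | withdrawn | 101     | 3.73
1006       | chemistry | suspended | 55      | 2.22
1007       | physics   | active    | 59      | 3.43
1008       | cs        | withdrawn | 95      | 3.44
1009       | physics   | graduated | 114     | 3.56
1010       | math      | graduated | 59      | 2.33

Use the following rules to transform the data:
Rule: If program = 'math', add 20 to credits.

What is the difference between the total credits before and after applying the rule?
40

Step 1: Original sum of credits = 794
Step 2: 2 records have program = 'math'
Step 3: Each affected record changes by 20
Step 4: Total change = 2 × 20 = 40
Step 5: New sum = 794 + 40 = 834
Step 6: Difference = |834 - 794| = 40
        (Sum increased by 40)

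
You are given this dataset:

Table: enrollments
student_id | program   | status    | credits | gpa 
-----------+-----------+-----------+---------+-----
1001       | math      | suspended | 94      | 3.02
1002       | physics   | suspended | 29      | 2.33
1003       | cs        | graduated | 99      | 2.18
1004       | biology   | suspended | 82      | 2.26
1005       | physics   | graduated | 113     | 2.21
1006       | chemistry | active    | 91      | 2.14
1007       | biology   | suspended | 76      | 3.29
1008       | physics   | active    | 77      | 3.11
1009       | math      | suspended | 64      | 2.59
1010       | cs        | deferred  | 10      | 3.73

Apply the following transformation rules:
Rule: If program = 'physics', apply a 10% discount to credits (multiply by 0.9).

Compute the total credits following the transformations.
713.1

Step 1: Records with program = 'physics' have total credits = 219
Step 2: Apply multiplier: 219 × 0.9 = 197.1
Step 3: Other records total: 516
Step 4: Final sum = 197.1 + 516 = 713.1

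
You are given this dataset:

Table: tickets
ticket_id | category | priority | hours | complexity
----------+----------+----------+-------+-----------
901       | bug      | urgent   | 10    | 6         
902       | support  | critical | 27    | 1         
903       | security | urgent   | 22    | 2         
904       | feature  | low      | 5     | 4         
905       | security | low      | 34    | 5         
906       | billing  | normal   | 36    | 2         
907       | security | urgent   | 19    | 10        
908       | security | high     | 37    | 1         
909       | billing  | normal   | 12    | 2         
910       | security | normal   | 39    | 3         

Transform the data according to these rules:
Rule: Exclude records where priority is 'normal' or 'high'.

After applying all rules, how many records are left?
6

Step 1: Count records to exclude
  - 3 (normal) + 1 (high) = 4 records
Step 2: Total records: 10
Step 3: Remaining = 10 - 4 = 6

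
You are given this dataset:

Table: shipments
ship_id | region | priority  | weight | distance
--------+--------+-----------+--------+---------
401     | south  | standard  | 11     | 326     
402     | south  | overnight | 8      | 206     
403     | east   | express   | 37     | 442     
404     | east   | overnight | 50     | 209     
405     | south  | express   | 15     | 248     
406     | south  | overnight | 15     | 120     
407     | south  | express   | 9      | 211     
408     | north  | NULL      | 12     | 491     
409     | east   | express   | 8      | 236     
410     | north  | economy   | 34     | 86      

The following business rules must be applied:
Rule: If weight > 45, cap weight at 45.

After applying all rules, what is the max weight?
45

Step 1: Original maximum weight = 50
Step 2: Apply cap at 45
Step 3: 1 records had weight > 45 and were capped
Step 4: Maximum after transformation = 45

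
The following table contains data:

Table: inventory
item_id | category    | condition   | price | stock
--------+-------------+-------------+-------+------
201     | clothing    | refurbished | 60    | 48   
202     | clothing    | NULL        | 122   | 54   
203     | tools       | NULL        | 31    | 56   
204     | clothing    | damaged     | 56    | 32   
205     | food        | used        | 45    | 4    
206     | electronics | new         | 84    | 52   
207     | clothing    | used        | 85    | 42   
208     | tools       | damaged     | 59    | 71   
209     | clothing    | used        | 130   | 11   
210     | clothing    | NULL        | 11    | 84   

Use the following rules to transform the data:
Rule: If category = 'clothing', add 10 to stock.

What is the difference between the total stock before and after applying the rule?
60

Step 1: Original sum of stock = 454
Step 2: 6 records have category = 'clothing'
Step 3: Each affected record changes by 10
Step 4: Total change = 6 × 10 = 60
Step 5: New sum = 454 + 60 = 514
Step 6: Difference = |514 - 454| = 60
        (Sum increased by 60)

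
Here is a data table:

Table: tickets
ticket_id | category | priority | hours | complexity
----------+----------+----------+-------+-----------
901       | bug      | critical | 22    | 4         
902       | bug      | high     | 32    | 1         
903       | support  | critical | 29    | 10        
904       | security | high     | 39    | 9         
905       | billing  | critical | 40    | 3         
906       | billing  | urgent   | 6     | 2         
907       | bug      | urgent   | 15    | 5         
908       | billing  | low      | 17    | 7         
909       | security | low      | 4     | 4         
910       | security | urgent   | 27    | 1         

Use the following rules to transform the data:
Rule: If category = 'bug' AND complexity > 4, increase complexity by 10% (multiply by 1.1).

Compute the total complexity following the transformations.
46.5

Step 1: Find records where category = 'bug' AND complexity > 4
Step 2: 1 records match, summing to 5
Step 3: After multiplier: 5 × 1.1 = 5.5
Step 4: Unaffected records sum: 41
Step 5: Final sum = 5.5 + 41 = 46.5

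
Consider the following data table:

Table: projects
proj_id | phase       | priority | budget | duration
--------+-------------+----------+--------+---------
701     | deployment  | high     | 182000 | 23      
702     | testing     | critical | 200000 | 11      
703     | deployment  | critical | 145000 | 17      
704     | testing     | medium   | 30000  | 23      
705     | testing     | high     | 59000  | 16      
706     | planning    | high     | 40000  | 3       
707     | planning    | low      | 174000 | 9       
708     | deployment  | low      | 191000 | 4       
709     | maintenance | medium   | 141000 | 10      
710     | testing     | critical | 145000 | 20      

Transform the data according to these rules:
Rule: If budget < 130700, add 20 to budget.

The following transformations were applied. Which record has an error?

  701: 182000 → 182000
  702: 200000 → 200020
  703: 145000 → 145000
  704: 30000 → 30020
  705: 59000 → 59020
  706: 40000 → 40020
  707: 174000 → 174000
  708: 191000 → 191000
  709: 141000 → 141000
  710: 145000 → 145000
Record 702 has an error. The correct transformed value should be 200000, not 200020.

Step 1: Check each record against the rule
Step 2: Record 702 has budget = 200000
Step 3: Since 200000 >= 130700, the bonus should not have been applied
Step 4: Correct value = 200000, but claimed value = 200020
Conclusion: Record 702 has the error.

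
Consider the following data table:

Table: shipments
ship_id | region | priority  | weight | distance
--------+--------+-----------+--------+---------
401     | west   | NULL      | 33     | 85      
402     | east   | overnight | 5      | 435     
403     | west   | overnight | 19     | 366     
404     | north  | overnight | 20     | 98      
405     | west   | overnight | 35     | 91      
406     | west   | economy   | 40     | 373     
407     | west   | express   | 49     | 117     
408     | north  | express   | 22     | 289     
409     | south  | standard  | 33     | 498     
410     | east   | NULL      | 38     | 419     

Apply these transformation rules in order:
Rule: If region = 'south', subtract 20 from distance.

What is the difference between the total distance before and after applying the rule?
20

Step 1: Original sum of distance = 2771
Step 2: 1 records have region = 'south'
Step 3: Each affected record changes by -20
Step 4: Total change = 1 × -20 = -20
Step 5: New sum = 2771 + -20 = 2751
Step 6: Difference = |2751 - 2771| = 20
        (Sum decreased by 20)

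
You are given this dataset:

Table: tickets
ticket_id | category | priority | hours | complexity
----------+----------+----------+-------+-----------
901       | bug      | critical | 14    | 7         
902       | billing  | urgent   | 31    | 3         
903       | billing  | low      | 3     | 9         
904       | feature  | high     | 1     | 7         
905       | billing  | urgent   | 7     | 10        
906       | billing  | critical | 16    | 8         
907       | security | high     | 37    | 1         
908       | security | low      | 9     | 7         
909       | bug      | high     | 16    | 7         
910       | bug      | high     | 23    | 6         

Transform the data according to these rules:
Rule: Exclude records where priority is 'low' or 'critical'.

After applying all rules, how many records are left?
6

Step 1: Count records to exclude
  - 2 (low) + 2 (critical) = 4 records
Step 2: Total records: 10
Step 3: Remaining = 10 - 4 = 6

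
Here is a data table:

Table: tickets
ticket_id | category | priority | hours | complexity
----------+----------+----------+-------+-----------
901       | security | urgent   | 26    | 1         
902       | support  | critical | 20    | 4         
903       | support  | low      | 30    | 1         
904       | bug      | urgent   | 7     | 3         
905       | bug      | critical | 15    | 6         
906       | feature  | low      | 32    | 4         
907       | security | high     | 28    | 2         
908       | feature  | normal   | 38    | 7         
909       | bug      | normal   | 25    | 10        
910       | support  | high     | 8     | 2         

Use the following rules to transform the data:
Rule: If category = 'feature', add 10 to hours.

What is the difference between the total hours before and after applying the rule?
20

Step 1: Original sum of hours = 229
Step 2: 2 records have category = 'feature'
Step 3: Each affected record changes by 10
Step 4: Total change = 2 × 10 = 20
Step 5: New sum = 229 + 20 = 249
Step 6: Difference = |249 - 229| = 20
        (Sum increased by 20)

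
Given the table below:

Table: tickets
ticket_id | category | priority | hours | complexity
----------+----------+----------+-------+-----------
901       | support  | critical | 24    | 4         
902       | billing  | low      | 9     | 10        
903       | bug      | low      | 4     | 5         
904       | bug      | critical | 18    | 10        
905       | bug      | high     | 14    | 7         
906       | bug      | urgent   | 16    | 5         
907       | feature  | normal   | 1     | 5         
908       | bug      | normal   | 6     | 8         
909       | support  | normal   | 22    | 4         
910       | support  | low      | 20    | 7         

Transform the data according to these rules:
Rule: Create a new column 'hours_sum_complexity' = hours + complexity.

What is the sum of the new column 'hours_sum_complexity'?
199

Step 1: For each record, compute hours + complexity
Example calculations:
  24 + 4 = 28
  9 + 10 = 19
  4 + 5 = 9
  ...
Step 2: Sum all derived values
Step 3: Total = 199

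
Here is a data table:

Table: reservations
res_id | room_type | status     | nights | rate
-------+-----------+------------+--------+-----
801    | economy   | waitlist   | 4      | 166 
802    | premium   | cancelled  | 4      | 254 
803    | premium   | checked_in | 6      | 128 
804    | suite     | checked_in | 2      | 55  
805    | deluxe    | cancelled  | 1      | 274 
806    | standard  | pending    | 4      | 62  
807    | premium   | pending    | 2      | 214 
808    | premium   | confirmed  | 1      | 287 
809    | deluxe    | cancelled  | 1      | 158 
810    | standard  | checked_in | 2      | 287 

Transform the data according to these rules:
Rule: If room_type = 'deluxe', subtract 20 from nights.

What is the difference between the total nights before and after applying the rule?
40

Step 1: Original sum of nights = 27
Step 2: 2 records have room_type = 'deluxe'
Step 3: Each affected record changes by -20
Step 4: Total change = 2 × -20 = -40
Step 5: New sum = 27 + -40 = -13
Step 6: Difference = |-13 - 27| = 40
        (Sum decreased by 40)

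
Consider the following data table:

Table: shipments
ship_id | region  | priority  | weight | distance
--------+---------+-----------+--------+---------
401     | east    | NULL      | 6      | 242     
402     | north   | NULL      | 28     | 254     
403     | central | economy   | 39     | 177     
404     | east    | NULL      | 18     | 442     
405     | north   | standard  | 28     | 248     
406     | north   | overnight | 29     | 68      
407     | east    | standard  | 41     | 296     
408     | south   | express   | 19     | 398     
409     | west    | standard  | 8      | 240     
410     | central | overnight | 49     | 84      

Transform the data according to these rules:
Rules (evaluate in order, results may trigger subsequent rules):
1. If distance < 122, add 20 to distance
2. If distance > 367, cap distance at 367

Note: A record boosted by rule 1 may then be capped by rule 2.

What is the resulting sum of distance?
2383

Step 1: Apply rule 1 to records with distance < 122
  - 2 records get bonus of 20
  - Of these, 0 records then exceed 367 and get capped
Step 2: Apply rule 2 to records with distance > 367
  - 2 records (original) are capped
Step 3: Calculate final sum = 2383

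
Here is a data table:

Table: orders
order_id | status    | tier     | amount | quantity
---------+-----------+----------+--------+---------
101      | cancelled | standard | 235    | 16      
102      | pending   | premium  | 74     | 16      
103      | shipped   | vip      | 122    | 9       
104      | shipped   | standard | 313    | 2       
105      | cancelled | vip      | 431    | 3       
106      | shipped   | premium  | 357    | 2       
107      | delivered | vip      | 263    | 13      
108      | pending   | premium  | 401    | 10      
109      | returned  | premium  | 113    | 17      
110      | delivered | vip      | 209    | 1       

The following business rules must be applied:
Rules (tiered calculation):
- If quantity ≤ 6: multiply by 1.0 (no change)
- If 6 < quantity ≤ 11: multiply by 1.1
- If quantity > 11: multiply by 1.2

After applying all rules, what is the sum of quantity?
103.3

Step 1: Tier 1 (quantity ≤ 6): 4 records, sum = 8 × 1.0 = 8.0
Step 2: Tier 2 (6 < quantity ≤ 11): 2 records, sum = 19 × 1.1 = 20.9
Step 3: Tier 3 (quantity > 11): 4 records, sum = 62 × 1.2 = 74.4
Step 4: Final sum = 8.0 + 20.9 + 74.4 = 103.3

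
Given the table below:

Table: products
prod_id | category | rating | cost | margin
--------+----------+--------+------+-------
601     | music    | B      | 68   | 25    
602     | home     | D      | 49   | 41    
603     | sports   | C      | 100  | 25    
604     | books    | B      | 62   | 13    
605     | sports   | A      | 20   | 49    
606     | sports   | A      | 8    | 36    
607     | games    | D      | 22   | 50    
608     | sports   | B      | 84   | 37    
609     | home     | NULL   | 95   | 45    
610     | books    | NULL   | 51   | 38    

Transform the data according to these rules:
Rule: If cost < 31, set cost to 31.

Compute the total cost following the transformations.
602

Step 1: 3 records have cost < 31
Step 2: These records originally summed to 50
Step 3: After setting to minimum: 3 × 31 = 93
Step 4: Unaffected records sum: 509
Step 5: Final sum = 93 + 509 = 602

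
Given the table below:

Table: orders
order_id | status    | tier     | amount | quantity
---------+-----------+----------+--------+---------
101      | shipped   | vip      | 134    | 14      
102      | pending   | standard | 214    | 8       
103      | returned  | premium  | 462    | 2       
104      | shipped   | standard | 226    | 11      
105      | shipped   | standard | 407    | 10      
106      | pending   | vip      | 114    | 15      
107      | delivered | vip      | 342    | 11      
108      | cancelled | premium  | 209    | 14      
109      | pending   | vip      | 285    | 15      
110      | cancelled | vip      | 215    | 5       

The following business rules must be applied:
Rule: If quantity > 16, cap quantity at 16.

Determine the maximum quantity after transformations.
15

Step 1: Original maximum quantity = 15
Step 2: Check cap of 16 against maximum
Step 3: No records exceed the cap (max 15 <= cap 16), so no capping applies
Step 4: Maximum after transformation = 15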